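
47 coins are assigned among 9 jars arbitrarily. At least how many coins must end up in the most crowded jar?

6

Pigeonhole: the 9 jars are the holes and the 47 coins are the pigeons.
If every jar held at most 5 coins, the total would be at most 9 × 5 = 45, which is less than 47.
So some jar holds at least ⌈47/9⌉ = 6 coins.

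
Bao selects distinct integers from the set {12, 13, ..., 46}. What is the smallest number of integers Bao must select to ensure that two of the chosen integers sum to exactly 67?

23

Group the elements by complementary pair {x, 67−x}: {21,46}, {22,45}, {23,44}, …, giving 13 two-element pairs and 9 integers whose partner 67−x falls outside [12,46].
By the pigeonhole principle, treating each of those 22 groups as a pigeonhole, one can pick one integer per group — 22 integers — with no two summing to 67.
The 23rd integer lands in an occupied pair, forcing a sum of 67.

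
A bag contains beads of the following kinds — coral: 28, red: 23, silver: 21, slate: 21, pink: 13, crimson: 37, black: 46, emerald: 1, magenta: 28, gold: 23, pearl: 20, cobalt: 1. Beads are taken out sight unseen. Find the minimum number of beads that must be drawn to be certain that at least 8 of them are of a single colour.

73

By pigeonhole, the 12 colours are the holes; the beads drawn are the pigeons.
To avoid 8 of any one colour, the worst case takes at most 7 of each colour, or every bead of a colour that has fewer than 7.
That gives 7 + 7 + 7 + 7 + 7 + 7 + 7 + 1 + 7 + 7 + 7 + 1 = 72 beads with no colour reaching 8.
The next bead forces some colour to 8, so 72 + 1 = 73.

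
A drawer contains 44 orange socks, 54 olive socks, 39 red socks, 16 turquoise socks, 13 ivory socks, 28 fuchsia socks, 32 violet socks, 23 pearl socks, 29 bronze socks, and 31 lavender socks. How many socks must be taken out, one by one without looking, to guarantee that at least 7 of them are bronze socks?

287

In the worst case for collecting bronze socks, every non-bronze sock comes out first.
There are 44 + 54 + 39 + 16 + 13 + 28 + 32 + 23 + 31 = 280 non-bronze socks altogether.
After those, each further sock must be bronze, so 280 + 7 = 287 draws guarantee 7 bronze socks.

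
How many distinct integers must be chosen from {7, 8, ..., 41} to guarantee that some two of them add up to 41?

22

Group the elements by complementary pair {x, 41−x}: {7,34}, {8,33}, {9,32}, …, giving 14 two-element pairs and 7 integers whose partner 41−x falls outside [7,41].
Treating each of those 21 groups as a pigeonhole, one can pick one integer per group — 21 integers — with no two summing to 41.
The 22nd integer lands in an occupied pair, forcing a sum of 41.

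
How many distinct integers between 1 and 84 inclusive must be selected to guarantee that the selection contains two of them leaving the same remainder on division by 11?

The 11 residue classes mod 11 are the pigeonholes.
With 11 integers one could put 1 in each residue class and have no class reach 2.
The 12th integer pushes some class to 2, so 11·1 + 1 = 12.

12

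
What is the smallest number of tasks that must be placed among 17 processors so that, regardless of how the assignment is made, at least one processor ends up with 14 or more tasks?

222

With 221 tasks one could put exactly 13 in each of the 17 processors, and no processor would reach 14.
By the pigeonhole principle, one more task must land in a processor that already has 13, giving it 14.
So 17 × 13 + 1 = 222 tasks are required.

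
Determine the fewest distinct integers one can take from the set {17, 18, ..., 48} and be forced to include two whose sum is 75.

Group the elements by complementary pair {x, 75−x}: {27,48}, {28,47}, {29,46}, …, giving 11 two-element pairs and 10 integers whose partner 75−x falls outside [17,48].
By pigeonhole, treating each of those 21 groups as a pigeonhole, one can pick one integer per group — 21 integers — with no two summing to 75.
The 22nd integer lands in an occupied pair, forcing a sum of 75.

22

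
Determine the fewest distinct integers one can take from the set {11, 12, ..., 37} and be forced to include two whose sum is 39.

Two chosen integers sum to 39 exactly when both halves of some pair {x, 39−x} with 11 ≤ x ≤ 39−x ≤ 28 are chosen — 9 such pairs.
The remaining 9 elements (those with no distinct partner in range) can never complete a 39-sum, so the worst case takes all of them and one from each pair: 9 + 9 = 18.
By the pigeonhole principle, the 19th integer has to be the second member of some pair, so 18 + 1 = 19.

19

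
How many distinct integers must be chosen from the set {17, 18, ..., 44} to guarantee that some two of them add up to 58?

Two chosen integers sum to 58 exactly when both halves of some pair {x, 58−x} with 17 ≤ x ≤ 58−x ≤ 41 are chosen — 12 such pairs.
The remaining 4 elements (those with no distinct partner in range) can never complete a 58-sum, so the worst case takes all of them and one from each pair: 4 + 12 = 16.
By the pigeonhole principle, the 17th integer has to be the second member of some pair, so 16 + 1 = 17.

17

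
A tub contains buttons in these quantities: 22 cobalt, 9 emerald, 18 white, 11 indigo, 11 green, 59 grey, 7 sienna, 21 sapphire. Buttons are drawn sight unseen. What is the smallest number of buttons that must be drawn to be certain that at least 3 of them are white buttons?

In the worst case for collecting white buttons, every non-white button comes out first.
There are 22 + 9 + 11 + 11 + 59 + 7 + 21 = 140 non-white buttons altogether.
After those, each further button must be white, so 140 + 3 = 143 draws guarantee 3 white buttons.

143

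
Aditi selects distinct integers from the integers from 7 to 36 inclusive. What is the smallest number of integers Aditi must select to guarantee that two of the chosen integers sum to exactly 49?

19

Two chosen integers sum to 49 exactly when both halves of some pair {x, 49−x} with 13 ≤ x ≤ 49−x ≤ 36 are chosen — 12 such pairs.
The remaining 6 elements (those with no distinct partner in range) can never complete a 49-sum, so the worst case takes all of them and one from each pair: 6 + 12 = 18.
By the pigeonhole principle, the 19th integer has to be the second member of some pair, so 18 + 1 = 19.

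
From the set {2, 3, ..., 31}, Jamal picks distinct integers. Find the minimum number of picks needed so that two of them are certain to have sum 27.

A set avoiding the sum 27 can contain at most one of each pair {x, 27−x}, plus the 6 elements whose complement lies outside the range.
The integers 14, …, 31 (18 of them) are such a set: any two sum to at least 14+15 = 29 > 27.
By the pigeonhole principle, any 19th integer completes one of the 12 pairs, so 19 choices force a sum of 27.

19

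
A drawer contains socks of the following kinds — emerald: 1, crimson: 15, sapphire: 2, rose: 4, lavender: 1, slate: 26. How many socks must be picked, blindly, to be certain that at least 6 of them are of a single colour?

Put each drawn sock into a box by colour. The largest draw with every box below 6 takes min(count, 5) from each colour; colours with fewer than 5 contribute all they have.
Σ min(cᵢ, 5) = 1 + 5 + 2 + 4 + 1 + 5 = 18.
Draw number 18 + 1 = 19 must push one box to 6.

19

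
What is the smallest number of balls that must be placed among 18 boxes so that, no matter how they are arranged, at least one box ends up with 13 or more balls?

With 216 balls one could put exactly 12 in each of the 18 boxes, and no box would reach 13.
Pigeonhole: one more ball must land in a box that already has 12, giving it 13.
So 18 × 12 + 1 = 217 balls are required.

217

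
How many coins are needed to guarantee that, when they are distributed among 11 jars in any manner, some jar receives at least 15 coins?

155

With 154 coins one could put exactly 14 in each of the 11 jars, and no jar would reach 15.
One more coin must land in a jar that already has 14, giving it 15.
So 11 × 14 + 1 = 155 coins are required.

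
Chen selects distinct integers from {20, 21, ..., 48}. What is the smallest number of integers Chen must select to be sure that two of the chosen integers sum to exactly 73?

18

Two chosen integers sum to 73 exactly when both halves of some pair {x, 73−x} with 25 ≤ x ≤ 73−x ≤ 48 are chosen — 12 such pairs.
The remaining 5 elements (those with no distinct partner in range) can never complete a 73-sum, so the worst case takes all of them and one from each pair: 5 + 12 = 17.
Pigeonhole: the 18th integer has to be the second member of some pair, so 17 + 1 = 18.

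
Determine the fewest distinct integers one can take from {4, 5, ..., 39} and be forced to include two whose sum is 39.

Group the elements by complementary pair {x, 39−x}: {4,35}, {5,34}, {6,33}, …, giving 16 two-element pairs and 4 integers whose partner 39−x falls outside [4,39].
By the pigeonhole principle, treating each of those 20 groups as a pigeonhole, one can pick one integer per group — 20 integers — with no two summing to 39.
The 21st integer lands in an occupied pair, forcing a sum of 39.

21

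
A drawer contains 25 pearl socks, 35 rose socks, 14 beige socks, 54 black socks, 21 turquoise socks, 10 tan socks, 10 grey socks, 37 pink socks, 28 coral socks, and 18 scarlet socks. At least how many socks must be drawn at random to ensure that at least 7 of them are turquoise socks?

238

In the worst case for collecting turquoise socks, every non-turquoise sock comes out first.
There are 25 + 35 + 14 + 54 + 10 + 10 + 37 + 28 + 18 = 231 non-turquoise socks altogether.
After those, each further sock must be turquoise, so 231 + 7 = 238 draws guarantee 7 turquoise socks.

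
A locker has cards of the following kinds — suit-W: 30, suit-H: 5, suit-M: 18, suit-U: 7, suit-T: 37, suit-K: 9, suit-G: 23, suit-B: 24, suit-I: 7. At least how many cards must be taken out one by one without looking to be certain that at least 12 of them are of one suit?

An adversary could hand out at most 11 cards per suit (4 suits run out sooner): 11 + 5 + 11 + 7 + 11 + 9 + 11 + 11 + 7 = 83 cards and still no suit has 12.
By pigeonhole, one more card lands in a suit already at 11, so 84 draws are enough and 83 are not.

84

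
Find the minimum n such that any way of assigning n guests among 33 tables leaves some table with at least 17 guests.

529

With 528 guests one could put exactly 16 in each of the 33 tables, and no table would reach 17.
One more guest must land in a table that already has 16, giving it 17.
So 33 × 16 + 1 = 529 guests are required.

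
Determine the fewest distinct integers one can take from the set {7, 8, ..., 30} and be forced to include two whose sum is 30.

17

A set avoiding the sum 30 can contain at most one of each pair {x, 30−x}, plus the 8 elements whose complement lies outside the range or equal to its own complement.
The integers 15, …, 30 (16 of them) are such a set: any two sum to at least 15+16 = 31 > 30.
Any 17th integer completes one of the 8 pairs, so 17 choices force a sum of 30.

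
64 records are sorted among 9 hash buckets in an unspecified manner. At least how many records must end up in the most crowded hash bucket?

The 9 hash buckets are the holes and the 64 records are the pigeons.
If every hash bucket held at most 7 records, the total would be at most 9 × 7 = 63, which is less than 64.
So some hash bucket holds at least ⌈64/9⌉ = 8 records.

8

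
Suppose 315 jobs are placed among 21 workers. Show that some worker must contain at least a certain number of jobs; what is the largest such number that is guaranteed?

Pigeonhole: the 21 workers are the holes and the 315 jobs are the pigeons.
If every worker held at most 14 jobs, the total would be at most 21 × 14 = 294, which is less than 315.
So some worker holds at least ⌈315/21⌉ = 15 jobs.

15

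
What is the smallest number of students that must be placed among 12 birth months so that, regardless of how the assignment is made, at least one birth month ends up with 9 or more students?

97

With 96 students one could put exactly 8 in each of the 12 birth months, and no birth month would reach 9.
One more student must land in a birth month that already has 8, giving it 9.
So 12 × 8 + 1 = 97 students are required.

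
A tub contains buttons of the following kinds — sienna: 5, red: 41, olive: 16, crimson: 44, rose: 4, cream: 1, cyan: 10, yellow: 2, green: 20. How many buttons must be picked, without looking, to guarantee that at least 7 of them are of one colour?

An adversary could hand out at most 6 buttons per colour (4 colours run out sooner): 5 + 6 + 6 + 6 + 4 + 1 + 6 + 2 + 6 = 42 buttons and still no colour has 7.
One more button lands in a colour already at 6, so 43 draws are enough and 42 are not.

43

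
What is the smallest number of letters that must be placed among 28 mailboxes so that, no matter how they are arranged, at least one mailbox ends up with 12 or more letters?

With 308 letters one could put exactly 11 in each of the 28 mailboxes, and no mailbox would reach 12.
One more letter must land in a mailbox that already has 11, giving it 12.
So 28 × 11 + 1 = 309 letters are required.

309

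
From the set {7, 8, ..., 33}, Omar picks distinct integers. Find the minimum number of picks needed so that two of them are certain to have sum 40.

15

Group the elements by complementary pair {x, 40−x}: {7,33}, {8,32}, {9,31}, …, giving 13 two-element pairs and the single value 20 (it cannot pair with itself since the integers are distinct).
Treating each of those 14 groups as a pigeonhole, one can pick one integer per group — 14 integers — with no two summing to 40.
The 15th integer lands in an occupied pair, forcing a sum of 40.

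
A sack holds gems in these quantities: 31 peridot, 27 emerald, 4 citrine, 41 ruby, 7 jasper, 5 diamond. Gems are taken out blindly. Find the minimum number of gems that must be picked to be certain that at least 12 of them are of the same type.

By the pigeonhole principle, put each drawn gem into a box by type. The largest draw with every box below 12 takes min(count, 11) from each type; types with fewer than 11 contribute all they have.
Σ min(cᵢ, 11) = 11 + 11 + 4 + 11 + 7 + 5 = 49.
Draw number 49 + 1 = 50 must push one box to 12.

50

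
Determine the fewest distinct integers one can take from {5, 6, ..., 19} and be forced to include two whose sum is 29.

A set avoiding the sum 29 can contain at most one of each pair {x, 29−x}, plus the 5 elements whose complement lies outside the range.
The integers 5, …, 14 (10 of them) are such a set: any two sum to at least 5+6 = 11 and at most 13+14 = 27 < 29.
By the pigeonhole principle, any 11th integer completes one of the 5 pairs, so 11 choices force a sum of 29.

11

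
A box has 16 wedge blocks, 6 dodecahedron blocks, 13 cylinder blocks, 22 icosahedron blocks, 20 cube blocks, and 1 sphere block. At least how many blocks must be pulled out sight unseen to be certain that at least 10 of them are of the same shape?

By the pigeonhole principle, the 6 shapes are the holes; the blocks drawn are the pigeons.
To avoid 10 of any one shape, the worst case takes at most 9 of each shape, or every block of a shape that has fewer than 9.
That gives 9 + 6 + 9 + 9 + 9 + 1 = 43 blocks with no shape reaching 10.
The next block forces some shape to 10, so 43 + 1 = 44.

44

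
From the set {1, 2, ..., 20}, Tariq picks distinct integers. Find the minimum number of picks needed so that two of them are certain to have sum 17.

Group the elements by complementary pair {x, 17−x}: {1,16}, {2,15}, {3,14}, …, giving 8 two-element pairs and 4 integers whose partner 17−x falls outside [1,20].
Treating each of those 12 groups as a pigeonhole, one can pick one integer per group — 12 integers — with no two summing to 17.
The 13th integer lands in an occupied pair, forcing a sum of 17.

13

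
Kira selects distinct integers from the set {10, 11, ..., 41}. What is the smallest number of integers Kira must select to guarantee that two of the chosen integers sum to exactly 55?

Two chosen integers sum to 55 exactly when both halves of some pair {x, 55−x} with 14 ≤ x ≤ 55−x ≤ 41 are chosen — 14 such pairs.
The remaining 4 elements (those with no distinct partner in range) can never complete a 55-sum, so the worst case takes all of them and one from each pair: 4 + 14 = 18.
The 19th integer has to be the second member of some pair, so 18 + 1 = 19.

19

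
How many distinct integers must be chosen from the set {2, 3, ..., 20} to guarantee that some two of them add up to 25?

12

Group the elements by complementary pair {x, 25−x}: {5,20}, {6,19}, {7,18}, …, giving 8 two-element pairs and 3 integers whose partner 25−x falls outside [2,20].
By pigeonhole, treating each of those 11 groups as a pigeonhole, one can pick one integer per group — 11 integers — with no two summing to 25.
The 12th integer lands in an occupied pair, forcing a sum of 25.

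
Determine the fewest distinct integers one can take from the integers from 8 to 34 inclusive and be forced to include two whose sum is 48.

18

Group the elements by complementary pair {x, 48−x}: {14,34}, {15,33}, {16,32}, …, giving 10 two-element pairs, the single value 24 (it cannot pair with itself since the integers are distinct), and 6 integers whose partner 48−x falls outside [8,34].
Pigeonhole: treating each of those 17 groups as a pigeonhole, one can pick one integer per group — 17 integers — with no two summing to 48.
The 18th integer lands in an occupied pair, forcing a sum of 48.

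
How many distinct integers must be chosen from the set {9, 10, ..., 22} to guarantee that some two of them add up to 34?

Two chosen integers sum to 34 exactly when both halves of some pair {x, 34−x} with 12 ≤ x ≤ 34−x ≤ 22 are chosen — 5 such pairs.
The remaining 4 elements (those with no distinct partner in range) can never complete a 34-sum, so the worst case takes all of them and one from each pair: 4 + 5 = 9.
The 10th integer has to be the second member of some pair, so 9 + 1 = 10.

10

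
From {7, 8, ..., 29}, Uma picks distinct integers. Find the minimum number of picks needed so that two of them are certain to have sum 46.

Group the elements by complementary pair {x, 46−x}: {17,29}, {18,28}, {19,27}, …, giving 6 two-element pairs, the single value 23 (it cannot pair with itself since the integers are distinct), and 10 integers whose partner 46−x falls outside [7,29].
By pigeonhole, treating each of those 17 groups as a pigeonhole, one can pick one integer per group — 17 integers — with no two summing to 46.
The 18th integer lands in an occupied pair, forcing a sum of 46.

18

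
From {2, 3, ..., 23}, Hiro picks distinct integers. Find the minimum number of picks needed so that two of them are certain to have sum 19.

Group the elements by complementary pair {x, 19−x}: {2,17}, {3,16}, {4,15}, …, giving 8 two-element pairs and 6 integers whose partner 19−x falls outside [2,23].
By pigeonhole, treating each of those 14 groups as a pigeonhole, one can pick one integer per group — 14 integers — with no two summing to 19.
The 15th integer lands in an occupied pair, forcing a sum of 19.

15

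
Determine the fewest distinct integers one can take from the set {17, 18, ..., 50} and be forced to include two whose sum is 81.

25

Group the elements by complementary pair {x, 81−x}: {31,50}, {32,49}, {33,48}, …, giving 10 two-element pairs and 14 integers whose partner 81−x falls outside [17,50].
Treating each of those 24 groups as a pigeonhole, one can pick one integer per group — 24 integers — with no two summing to 81.
The 25th integer lands in an occupied pair, forcing a sum of 81.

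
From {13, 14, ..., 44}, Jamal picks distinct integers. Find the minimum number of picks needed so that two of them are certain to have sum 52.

Group the elements by complementary pair {x, 52−x}: {13,39}, {14,38}, {15,37}, …, giving 13 two-element pairs; the single value 26 (it cannot pair with itself since the integers are distinct); and 5 integers whose partner 52−x falls outside [13,44].
Treating each of those 19 groups as a pigeonhole, one can pick one integer per group — 19 integers — with no two summing to 52.
The 20th integer lands in an occupied pair, forcing a sum of 52.

20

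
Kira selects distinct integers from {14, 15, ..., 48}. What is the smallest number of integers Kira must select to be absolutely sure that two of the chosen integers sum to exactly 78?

A set avoiding the sum 78 can contain at most one of each pair {x, 78−x}, plus the 17 elements whose complement lies outside the range or equal to its own complement.
The integers 14, …, 39 (26 of them) are such a set: any two sum to at least 14+15 = 29 and at most 38+39 = 77 < 78.
By the pigeonhole principle, any 27th integer completes one of the 9 pairs, so 27 choices force a sum of 78.

27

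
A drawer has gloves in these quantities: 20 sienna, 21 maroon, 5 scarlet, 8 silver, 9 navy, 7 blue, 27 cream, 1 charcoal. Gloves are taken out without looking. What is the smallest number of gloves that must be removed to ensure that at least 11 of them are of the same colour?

61

An adversary could hand out at most 10 gloves per colour (5 colours run out sooner): 10 + 10 + 5 + 8 + 9 + 7 + 10 + 1 = 60 gloves and still no colour has 11.
By pigeonhole, one more glove lands in a colour already at 10, so 61 draws are enough and 60 are not.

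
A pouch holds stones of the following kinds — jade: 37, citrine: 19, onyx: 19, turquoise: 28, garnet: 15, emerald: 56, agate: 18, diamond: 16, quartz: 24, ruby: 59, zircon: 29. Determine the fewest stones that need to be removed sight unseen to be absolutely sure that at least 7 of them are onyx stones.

308

In the worst case for collecting onyx stones, every non-onyx stone comes out first.
There are 37 + 19 + 28 + 15 + 56 + 18 + 16 + 24 + 59 + 29 = 301 non-onyx stones altogether.
After those, each further stone must be onyx, so 301 + 7 = 308 draws guarantee 7 onyx stones.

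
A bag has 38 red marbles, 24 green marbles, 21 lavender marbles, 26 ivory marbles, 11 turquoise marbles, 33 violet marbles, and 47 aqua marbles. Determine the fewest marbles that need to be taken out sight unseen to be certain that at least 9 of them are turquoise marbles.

198

In the worst case for collecting turquoise marbles, every non-turquoise marble comes out first.
There are 38 + 24 + 21 + 26 + 33 + 47 = 189 non-turquoise marbles altogether.
After those, each further marble must be turquoise, so 189 + 9 = 198 draws guarantee 9 turquoise marbles.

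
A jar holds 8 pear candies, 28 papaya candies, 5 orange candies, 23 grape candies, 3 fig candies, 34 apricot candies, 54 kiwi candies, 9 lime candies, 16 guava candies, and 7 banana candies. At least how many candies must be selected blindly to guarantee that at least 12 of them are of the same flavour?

An adversary could hand out at most 11 candies per flavour (5 flavours run out sooner): 8 + 11 + 5 + 11 + 3 + 11 + 11 + 9 + 11 + 7 = 87 candies and still no flavour has 12.
By the pigeonhole principle, one more candy lands in a flavour already at 11, so 88 draws are enough and 87 are not.

88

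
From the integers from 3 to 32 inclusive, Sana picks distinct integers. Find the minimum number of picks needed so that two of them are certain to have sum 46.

22

Two chosen integers sum to 46 exactly when both halves of some pair {x, 46−x} with 14 ≤ x ≤ 46−x ≤ 32 are chosen — 9 such pairs.
The remaining 12 elements (those with no distinct partner in range) can never complete a 46-sum, so the worst case takes all of them and one from each pair: 12 + 9 = 21.
The 22nd integer has to be the second member of some pair, so 21 + 1 = 22.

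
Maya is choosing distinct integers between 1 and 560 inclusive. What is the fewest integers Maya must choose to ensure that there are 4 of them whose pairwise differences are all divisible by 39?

Integers whose pairwise differences are multiples of 39 are exactly those sharing a remainder mod 39. The 39 residue classes mod 39 are the pigeonholes.
With 117 integers one could put 3 in each residue class and have no class reach 4.
The 118th integer pushes some class to 4, so 39·3 + 1 = 118.

118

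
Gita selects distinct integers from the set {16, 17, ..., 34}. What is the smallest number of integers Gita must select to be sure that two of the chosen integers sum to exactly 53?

Two chosen integers sum to 53 exactly when both halves of some pair {x, 53−x} with 19 ≤ x ≤ 53−x ≤ 34 are chosen — 8 such pairs.
The remaining 3 elements (those with no distinct partner in range) can never complete a 53-sum, so the worst case takes all of them and one from each pair: 3 + 8 = 11.
The 12th integer has to be the second member of some pair, so 11 + 1 = 12.

12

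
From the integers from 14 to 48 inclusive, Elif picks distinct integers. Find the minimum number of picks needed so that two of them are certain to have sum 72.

24

A set avoiding the sum 72 can contain at most one of each pair {x, 72−x}, plus the 11 elements whose complement lies outside the range or equal to its own complement.
The integers 14, …, 36 (23 of them) are such a set: any two sum to at least 14+15 = 29 and at most 35+36 = 71 < 72.
Any 24th integer completes one of the 12 pairs, so 24 choices force a sum of 72.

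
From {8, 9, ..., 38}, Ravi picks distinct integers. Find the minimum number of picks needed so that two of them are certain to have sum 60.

Two chosen integers sum to 60 exactly when both halves of some pair {x, 60−x} with 22 ≤ x ≤ 60−x ≤ 38 are chosen — 8 such pairs.
The remaining 15 elements (those with no distinct partner in range) can never complete a 60-sum, so the worst case takes all of them and one from each pair: 15 + 8 = 23.
By the pigeonhole principle, the 24th integer has to be the second member of some pair, so 23 + 1 = 24.

24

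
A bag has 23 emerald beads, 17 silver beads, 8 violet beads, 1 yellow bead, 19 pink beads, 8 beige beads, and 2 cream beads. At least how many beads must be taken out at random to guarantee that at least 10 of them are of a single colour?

47

An adversary could hand out at most 9 beads per colour (4 colours run out sooner): 9 + 9 + 8 + 1 + 9 + 8 + 2 = 46 beads and still no colour has 10.
Pigeonhole: one more bead lands in a colour already at 9, so 47 draws are enough and 46 are not.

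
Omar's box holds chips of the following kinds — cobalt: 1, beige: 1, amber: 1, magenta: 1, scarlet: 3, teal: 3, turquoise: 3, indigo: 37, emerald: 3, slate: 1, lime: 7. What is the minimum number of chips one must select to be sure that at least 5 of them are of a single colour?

26

An adversary could hand out at most 4 chips per colour (9 colours run out sooner): 1 + 1 + 1 + 1 + 3 + 3 + 3 + 4 + 3 + 1 + 4 = 25 chips and still no colour has 5.
Pigeonhole: one more chip lands in a colour already at 4, so 26 draws are enough and 25 are not.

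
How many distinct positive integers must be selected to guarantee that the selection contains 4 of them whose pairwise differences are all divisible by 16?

49

Integers whose pairwise differences are multiples of 16 are exactly those sharing a remainder mod 16. By the pigeonhole principle, the 16 residue classes mod 16 are the pigeonholes.
With 48 integers one could put 3 in each residue class and have no class reach 4.
The 49th integer pushes some class to 4, so 16·3 + 1 = 49.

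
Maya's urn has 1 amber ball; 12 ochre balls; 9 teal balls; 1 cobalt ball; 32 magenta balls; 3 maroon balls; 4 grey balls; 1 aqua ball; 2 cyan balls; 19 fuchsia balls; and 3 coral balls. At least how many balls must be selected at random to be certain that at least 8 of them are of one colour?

An adversary could hand out at most 7 balls per colour (7 colours run out sooner): 1 + 7 + 7 + 1 + 7 + 3 + 4 + 1 + 2 + 7 + 3 = 43 balls and still no colour has 8.
By pigeonhole, one more ball lands in a colour already at 7, so 44 draws are enough and 43 are not.

44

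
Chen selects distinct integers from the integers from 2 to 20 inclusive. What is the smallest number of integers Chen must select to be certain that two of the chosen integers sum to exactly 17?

Two chosen integers sum to 17 exactly when both halves of some pair {x, 17−x} with 2 ≤ x ≤ 17−x ≤ 15 are chosen — 7 such pairs.
The remaining 5 elements (those with no distinct partner in range) can never complete a 17-sum, so the worst case takes all of them and one from each pair: 5 + 7 = 12.
The 13th integer has to be the second member of some pair, so 12 + 1 = 13.

13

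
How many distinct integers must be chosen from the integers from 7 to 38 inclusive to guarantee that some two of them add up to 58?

A set avoiding the sum 58 can contain at most one of each pair {x, 58−x}, plus the 14 elements whose complement lies outside the range or equal to its own complement.
The integers 7, …, 29 (23 of them) are such a set: any two sum to at least 7+8 = 15 and at most 28+29 = 57 < 58.
By the pigeonhole principle, any 24th integer completes one of the 9 pairs, so 24 choices force a sum of 58.

24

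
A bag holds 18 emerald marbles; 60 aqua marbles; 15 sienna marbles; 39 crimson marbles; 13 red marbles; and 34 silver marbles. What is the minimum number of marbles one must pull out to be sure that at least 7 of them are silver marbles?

In the worst case for collecting silver marbles, every non-silver marble comes out first.
There are 18 + 60 + 15 + 39 + 13 = 145 non-silver marbles altogether.
After those, each further marble must be silver, so 145 + 7 = 152 draws guarantee 7 silver marbles.

152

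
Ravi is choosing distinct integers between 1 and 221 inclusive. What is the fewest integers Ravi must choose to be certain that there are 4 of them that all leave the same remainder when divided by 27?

82

Pigeonhole: the 27 residue classes mod 27 are the pigeonholes.
With 81 integers one could put 3 in each residue class and have no class reach 4.
The 82nd integer pushes some class to 4, so 27·3 + 1 = 82.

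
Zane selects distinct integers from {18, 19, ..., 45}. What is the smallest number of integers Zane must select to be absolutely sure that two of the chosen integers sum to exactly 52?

Group the elements by complementary pair {x, 52−x}: {18,34}, {19,33}, {20,32}, …, giving 8 two-element pairs, the single value 26 (it cannot pair with itself since the integers are distinct), and 11 integers whose partner 52−x falls outside [18,45].
By the pigeonhole principle, treating each of those 20 groups as a pigeonhole, one can pick one integer per group — 20 integers — with no two summing to 52.
The 21st integer lands in an occupied pair, forcing a sum of 52.

21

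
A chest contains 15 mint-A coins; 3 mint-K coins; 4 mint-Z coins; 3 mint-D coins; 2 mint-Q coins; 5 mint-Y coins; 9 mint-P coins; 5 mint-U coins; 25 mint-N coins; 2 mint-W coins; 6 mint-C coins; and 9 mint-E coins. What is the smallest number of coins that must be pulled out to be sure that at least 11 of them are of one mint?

Put each drawn coin into a box by mint. The largest draw with every box below 11 takes min(count, 10) from each mint; mints with fewer than 10 contribute all they have.
Σ min(cᵢ, 10) = 10 + 3 + 4 + 3 + 2 + 5 + 9 + 5 + 10 + 2 + 6 + 9 = 68.
Draw number 68 + 1 = 69 must push one box to 11.

69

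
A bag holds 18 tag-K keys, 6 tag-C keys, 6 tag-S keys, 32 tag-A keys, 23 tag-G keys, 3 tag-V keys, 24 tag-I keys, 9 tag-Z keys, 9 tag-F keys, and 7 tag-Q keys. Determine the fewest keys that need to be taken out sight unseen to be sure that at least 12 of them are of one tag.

An adversary could hand out at most 11 keys per tag (6 tags run out sooner): 11 + 6 + 6 + 11 + 11 + 3 + 11 + 9 + 9 + 7 = 84 keys and still no tag has 12.
Pigeonhole: one more key lands in a tag already at 11, so 85 draws are enough and 84 are not.

85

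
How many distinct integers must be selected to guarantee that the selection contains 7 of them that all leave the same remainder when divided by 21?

The 21 residue classes mod 21 are the pigeonholes.
With 126 integers one could put 6 in each residue class and have no class reach 7.
The 127th integer pushes some class to 7, so 21·6 + 1 = 127.

127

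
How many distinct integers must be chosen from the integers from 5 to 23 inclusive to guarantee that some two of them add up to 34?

Two chosen integers sum to 34 exactly when both halves of some pair {x, 34−x} with 11 ≤ x ≤ 34−x ≤ 23 are chosen — 6 such pairs.
The remaining 7 elements (those with no distinct partner in range) can never complete a 34-sum, so the worst case takes all of them and one from each pair: 7 + 6 = 13.
Pigeonhole: the 14th integer has to be the second member of some pair, so 13 + 1 = 14.

14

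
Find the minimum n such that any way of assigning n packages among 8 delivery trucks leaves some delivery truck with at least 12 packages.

89

With 88 packages one could put exactly 11 in each of the 8 delivery trucks, and no delivery truck would reach 12.
By the pigeonhole principle, one more package must land in a delivery truck that already has 11, giving it 12.
So 8 × 11 + 1 = 89 packages are required.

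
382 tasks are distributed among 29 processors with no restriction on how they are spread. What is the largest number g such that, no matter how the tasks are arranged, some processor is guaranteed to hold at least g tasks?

The 29 processors are the holes and the 382 tasks are the pigeons.
If every processor held at most 13 tasks, the total would be at most 29 × 13 = 377, which is less than 382.
So some processor holds at least ⌈382/29⌉ = 14 tasks.

14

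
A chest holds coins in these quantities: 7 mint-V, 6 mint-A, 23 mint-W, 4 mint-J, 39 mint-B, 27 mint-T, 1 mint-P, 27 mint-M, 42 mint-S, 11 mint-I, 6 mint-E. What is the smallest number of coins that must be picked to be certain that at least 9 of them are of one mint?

73

By pigeonhole, the 11 mints are the holes; the coins drawn are the pigeons.
To avoid 9 of any one mint, the worst case takes at most 8 of each mint, or every coin of a mint that has fewer than 8.
That gives 7 + 6 + 8 + 4 + 8 + 8 + 1 + 8 + 8 + 8 + 6 = 72 coins with no mint reaching 9.
The next coin forces some mint to 9, so 72 + 1 = 73.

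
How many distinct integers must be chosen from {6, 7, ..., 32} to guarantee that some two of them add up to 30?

19

Group the elements by complementary pair {x, 30−x}: {6,24}, {7,23}, {8,22}, …, giving 9 two-element pairs, the single value 15 (it cannot pair with itself since the integers are distinct), and 8 integers whose partner 30−x falls outside [6,32].
By pigeonhole, treating each of those 18 groups as a pigeonhole, one can pick one integer per group — 18 integers — with no two summing to 30.
The 19th integer lands in an occupied pair, forcing a sum of 30.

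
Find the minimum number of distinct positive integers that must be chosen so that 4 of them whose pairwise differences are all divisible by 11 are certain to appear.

34

Integers whose pairwise differences are multiples of 11 are exactly those sharing a remainder mod 11. Pigeonhole: the 11 residue classes mod 11 are the pigeonholes.
With 33 integers one could put 3 in each residue class and have no class reach 4.
The 34th integer pushes some class to 4, so 11·3 + 1 = 34.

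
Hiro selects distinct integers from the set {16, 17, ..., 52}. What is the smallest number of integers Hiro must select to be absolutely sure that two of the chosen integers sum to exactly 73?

22

Two chosen integers sum to 73 exactly when both halves of some pair {x, 73−x} with 21 ≤ x ≤ 73−x ≤ 52 are chosen — 16 such pairs.
The remaining 5 elements (those with no distinct partner in range) can never complete a 73-sum, so the worst case takes all of them and one from each pair: 5 + 16 = 21.
By the pigeonhole principle, the 22nd integer has to be the second member of some pair, so 21 + 1 = 22.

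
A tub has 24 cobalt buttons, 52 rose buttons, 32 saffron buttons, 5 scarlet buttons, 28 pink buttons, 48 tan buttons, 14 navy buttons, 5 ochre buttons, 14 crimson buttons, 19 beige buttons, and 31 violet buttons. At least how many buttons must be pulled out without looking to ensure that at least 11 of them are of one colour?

101

Put each drawn button into a box by colour. The largest draw with every box below 11 takes min(count, 10) from each colour; colours with fewer than 10 contribute all they have.
Σ min(cᵢ, 10) = 10 + 10 + 10 + 5 + 10 + 10 + 10 + 5 + 10 + 10 + 10 = 100.
Draw number 100 + 1 = 101 must push one box to 11.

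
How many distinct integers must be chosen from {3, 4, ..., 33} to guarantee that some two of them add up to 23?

A set avoiding the sum 23 can contain at most one of each pair {x, 23−x}, plus the 13 elements whose complement lies outside the range.
The integers 12, …, 33 (22 of them) are such a set: any two sum to at least 12+13 = 25 > 23.
By pigeonhole, any 23rd integer completes one of the 9 pairs, so 23 choices force a sum of 23.

23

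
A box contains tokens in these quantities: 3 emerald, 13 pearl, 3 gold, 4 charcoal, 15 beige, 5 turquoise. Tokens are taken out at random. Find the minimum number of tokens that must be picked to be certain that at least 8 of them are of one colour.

By pigeonhole, put each drawn token into a box by colour. The largest draw with every box below 8 takes min(count, 7) from each colour; colours with fewer than 7 contribute all they have.
Σ min(cᵢ, 7) = 3 + 7 + 3 + 4 + 7 + 5 = 29.
Draw number 29 + 1 = 30 must push one box to 8.

30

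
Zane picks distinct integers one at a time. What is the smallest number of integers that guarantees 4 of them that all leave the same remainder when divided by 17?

The 17 residue classes mod 17 are the pigeonholes.
With 51 integers one could put 3 in each residue class and have no class reach 4.
The 52nd integer pushes some class to 4, so 17·3 + 1 = 52.

52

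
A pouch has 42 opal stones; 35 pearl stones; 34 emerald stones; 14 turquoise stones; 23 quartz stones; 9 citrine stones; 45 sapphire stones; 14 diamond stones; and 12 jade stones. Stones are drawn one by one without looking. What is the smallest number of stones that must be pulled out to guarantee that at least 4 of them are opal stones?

In the worst case for collecting opal stones, every non-opal stone comes out first.
There are 35 + 34 + 14 + 23 + 9 + 45 + 14 + 12 = 186 non-opal stones altogether.
After those, each further stone must be opal, so 186 + 4 = 190 draws guarantee 4 opal stones.

190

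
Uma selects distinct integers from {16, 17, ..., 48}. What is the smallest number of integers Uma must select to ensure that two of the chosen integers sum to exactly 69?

A set avoiding the sum 69 can contain at most one of each pair {x, 69−x}, plus the 5 elements whose complement lies outside the range.
The integers 16, …, 34 (19 of them) are such a set: any two sum to at least 16+17 = 33 and at most 33+34 = 67 < 69.
By pigeonhole, any 20th integer completes one of the 14 pairs, so 20 choices force a sum of 69.

20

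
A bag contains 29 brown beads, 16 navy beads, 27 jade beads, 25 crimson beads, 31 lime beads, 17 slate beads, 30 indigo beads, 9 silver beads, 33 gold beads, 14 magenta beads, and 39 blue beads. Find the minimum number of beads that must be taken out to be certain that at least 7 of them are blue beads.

238

In the worst case for collecting blue beads, every non-blue bead comes out first.
There are 29 + 16 + 27 + 25 + 31 + 17 + 30 + 9 + 33 + 14 = 231 non-blue beads altogether.
After those, each further bead must be blue, so 231 + 7 = 238 draws guarantee 7 blue beads.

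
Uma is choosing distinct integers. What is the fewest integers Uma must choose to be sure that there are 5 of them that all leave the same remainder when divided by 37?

Pigeonhole: the 37 residue classes mod 37 are the pigeonholes.
With 148 integers one could put 4 in each residue class and have no class reach 5.
The 149th integer pushes some class to 5, so 37·4 + 1 = 149.

149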